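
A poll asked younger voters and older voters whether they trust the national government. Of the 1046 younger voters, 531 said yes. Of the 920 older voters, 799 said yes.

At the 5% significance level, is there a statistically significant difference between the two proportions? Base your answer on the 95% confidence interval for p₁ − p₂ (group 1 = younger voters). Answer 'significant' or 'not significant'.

p̂₁ = 531/1046 = 0.5076 and p̂₂ = 799/920 = 0.8685.
SE₁ = √(p̂₁(1−p̂₁)/n₁) = √(0.5076·0.4924/1046) = 0.01546; SE₂ = √(0.8685·0.1315/920) = 0.01114.
Independent samples: SE of the difference = √(SE₁² + SE₂²) = √(0.0002390116 + 0.0001240996) = 0.01906.
z* for 95% confidence is 1.960, so the margin of error is 1.960 × 0.01906 = 0.03736.
Point estimate p̂₁ − p̂₂ = 0.5076 − 0.8685 = -0.3609.
-0.3609 ± 0.03736 → (-0.39826, -0.32354).
The interval (-0.39826, -0.32354) does not contain 0, so the difference is significant.

significant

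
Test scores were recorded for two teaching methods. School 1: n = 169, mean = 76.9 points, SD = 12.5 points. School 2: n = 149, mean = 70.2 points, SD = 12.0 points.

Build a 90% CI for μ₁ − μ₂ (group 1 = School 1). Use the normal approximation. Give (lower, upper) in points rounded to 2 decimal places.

Standard errors of each mean: 12.5/√169 = 0.9615 and 12.0/√149 = 0.9831.
SE(x̄₁ − x̄₂) = √(0.9615² + 0.9831²) = 1.3751 for independent samples with unequal variances.
With z* = 1.645, the margin is 1.645 × 1.3751 = 2.2620.
x̄₁ − x̄₂ = 76.9 − 70.2 = 6.7000; the interval is 6.7000 ± 2.2620 = (4.44, 8.96).

(4.44, 8.96)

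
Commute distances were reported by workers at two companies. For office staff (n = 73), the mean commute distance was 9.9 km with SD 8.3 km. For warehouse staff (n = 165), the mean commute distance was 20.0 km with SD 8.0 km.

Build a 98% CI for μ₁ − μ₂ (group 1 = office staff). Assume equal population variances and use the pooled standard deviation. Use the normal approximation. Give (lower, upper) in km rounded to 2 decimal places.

(-12.75, -7.45)

s_p = √[((n₁−1)s₁² + (n₂−1)s₂²)/(n₁+n₂−2)] = √[(72·8.3² + 164·8.0²)/236] = 8.0927.
SE = 8.0927·√(1/73 + 1/165) = 1.1376.
With z* = 2.326, margin = 2.326 × 1.1376 = 2.6461.
x̄₁ − x̄₂ = 9.9 − 20.0 = -10.1000; interval -10.1000 ± 2.6461 = (-12.75, -7.45).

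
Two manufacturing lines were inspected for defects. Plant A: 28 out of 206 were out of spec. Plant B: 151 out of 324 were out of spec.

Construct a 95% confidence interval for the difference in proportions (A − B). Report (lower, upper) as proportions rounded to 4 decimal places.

(-0.4018, -0.2584)

Sample proportions: 28/206 = 0.1359, 151/324 = 0.4660.
Each SE is √(p̂(1−p̂)/n): √(0.1359·0.8641/206) = 0.02388 and √(0.4660·0.5340/324) = 0.02771.
SE(p̂₁ − p̂₂) = √(SE₁² + SE₂²) = √(0.0005702544 + 0.0007678441) = 0.03658, since the two samples are independent.
At 95% confidence z* = 1.960; margin = 1.960 × 0.03658 = 0.07170.
The difference is 0.1359 − 0.4660 = -0.3301, so the interval is -0.3301 ± 0.07170 = (-0.4018, -0.2584).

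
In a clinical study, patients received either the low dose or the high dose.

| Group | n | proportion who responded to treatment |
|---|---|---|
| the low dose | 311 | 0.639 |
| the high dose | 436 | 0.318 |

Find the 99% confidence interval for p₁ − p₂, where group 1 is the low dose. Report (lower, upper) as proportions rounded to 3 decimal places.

(0.230, 0.412)

SE₁ = √(p̂₁(1−p̂₁)/n₁) = √(0.6390·0.3610/311) = 0.02723; SE₂ = √(0.3180·0.6820/436) = 0.02230.
Independent samples: SE of the difference = √(SE₁² + SE₂²) = √(0.0007414729 + 0.00049729) = 0.03520.
z* for 99% confidence is 2.576, so the margin of error is 2.576 × 0.03520 = 0.09068.
Point estimate p̂₁ − p̂₂ = 0.6390 − 0.3180 = 0.3210.
0.3210 ± 0.09068 → (0.230, 0.412).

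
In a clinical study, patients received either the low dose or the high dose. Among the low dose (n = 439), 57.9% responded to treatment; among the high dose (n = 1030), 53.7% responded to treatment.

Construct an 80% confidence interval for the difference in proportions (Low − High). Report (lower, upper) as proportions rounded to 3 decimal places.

(0.006, 0.078)

SE₁ = √(p̂₁(1−p̂₁)/n₁) = √(0.5790·0.4210/439) = 0.02356; SE₂ = √(0.5370·0.4630/1030) = 0.01554.
Independent samples: SE of the difference = √(SE₁² + SE₂²) = √(0.0005550736 + 0.0002414916) = 0.02822.
z* for 80% confidence is 1.282, so the margin of error is 1.282 × 0.02822 = 0.03618.
Point estimate p̂₁ − p̂₂ = 0.5790 − 0.5370 = 0.0420.
0.0420 ± 0.03618 → (0.006, 0.078).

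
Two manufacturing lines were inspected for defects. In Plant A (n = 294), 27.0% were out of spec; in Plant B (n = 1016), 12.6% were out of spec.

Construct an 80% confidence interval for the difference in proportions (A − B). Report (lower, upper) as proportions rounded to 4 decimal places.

Each SE is √(p̂(1−p̂)/n): √(0.2700·0.7300/294) = 0.02589 and √(0.1260·0.8740/1016) = 0.01041.
SE(p̂₁ − p̂₂) = √(SE₁² + SE₂²) = √(0.0006702921 + 0.0001083681) = 0.02790, since the two samples are independent.
At 80% confidence z* = 1.282; margin = 1.282 × 0.02790 = 0.03577.
The difference is 0.2700 − 0.1260 = 0.1440, so the interval is 0.1440 ± 0.03577 = (0.1082, 0.1798).

(0.1082, 0.1798)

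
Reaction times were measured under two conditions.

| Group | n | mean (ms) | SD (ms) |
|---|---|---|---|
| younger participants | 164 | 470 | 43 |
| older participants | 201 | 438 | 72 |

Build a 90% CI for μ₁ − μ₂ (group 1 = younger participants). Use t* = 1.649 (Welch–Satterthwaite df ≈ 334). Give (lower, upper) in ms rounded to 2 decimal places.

(21.96, 42.04)

Standard errors of each mean: 43/√164 = 3.3577 and 72/√201 = 5.0785.
SE(x̄₁ − x̄₂) = √(3.3577² + 5.0785²) = 6.0881 for independent samples with unequal variances.
With t* = 1.649, the margin is 1.649 × 6.0881 = 10.0393.
x̄₁ − x̄₂ = 470 − 438 = 32.0000; the interval is 32.0000 ± 10.0393 = (21.96, 42.04).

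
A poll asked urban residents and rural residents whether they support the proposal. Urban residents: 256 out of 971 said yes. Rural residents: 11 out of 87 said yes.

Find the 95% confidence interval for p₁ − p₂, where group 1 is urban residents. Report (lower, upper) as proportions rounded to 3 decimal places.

(0.062, 0.212)

Sample proportions: 256/971 = 0.2636, 11/87 = 0.1264.
Each SE is √(p̂(1−p̂)/n): √(0.2636·0.7364/971) = 0.01414 and √(0.1264·0.8736/87) = 0.03563.
SE(p̂₁ − p̂₂) = √(SE₁² + SE₂²) = √(0.0001999396 + 0.0012694969) = 0.03833, since the two samples are independent.
At 95% confidence z* = 1.960; margin = 1.960 × 0.03833 = 0.07513.
The difference is 0.2636 − 0.1264 = 0.1372, so the interval is 0.1372 ± 0.07513 = (0.062, 0.212).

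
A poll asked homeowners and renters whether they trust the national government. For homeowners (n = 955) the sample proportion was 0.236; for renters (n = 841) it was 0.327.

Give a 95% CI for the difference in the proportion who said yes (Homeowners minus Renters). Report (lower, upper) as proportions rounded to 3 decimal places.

Each SE is √(p̂(1−p̂)/n): √(0.2360·0.7640/955) = 0.01374 and √(0.3270·0.6730/841) = 0.01618.
SE(p̂₁ − p̂₂) = √(SE₁² + SE₂²) = √(0.0001887876 + 0.0002617924) = 0.02123, since the two samples are independent.
At 95% confidence z* = 1.960; margin = 1.960 × 0.02123 = 0.04161.
The difference is 0.2360 − 0.3270 = -0.0910, so the interval is -0.0910 ± 0.04161 = (-0.133, -0.049).

(-0.133, -0.049)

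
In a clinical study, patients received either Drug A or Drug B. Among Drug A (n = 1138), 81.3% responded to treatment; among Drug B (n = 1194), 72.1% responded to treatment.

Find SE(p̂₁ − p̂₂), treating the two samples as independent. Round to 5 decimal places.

The two standard errors are √(0.8130×0.1870/1138) = 0.01156 and √(0.7210×0.2790/1194) = 0.01298.
Because the samples are independent, SE_diff = √(0.01156² + 0.01298²) = 0.01738.

0.01738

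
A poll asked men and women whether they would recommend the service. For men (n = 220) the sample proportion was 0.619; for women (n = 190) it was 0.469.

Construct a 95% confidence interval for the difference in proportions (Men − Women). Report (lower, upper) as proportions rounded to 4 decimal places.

(0.0543, 0.2457)

SE₁ = √(p̂₁(1−p̂₁)/n₁) = √(0.6190·0.3810/220) = 0.03274; SE₂ = √(0.4690·0.5310/190) = 0.03620.
Independent samples: SE of the difference = √(SE₁² + SE₂²) = √(0.0010719076 + 0.00131044) = 0.04881.
z* for 95% confidence is 1.960, so the margin of error is 1.960 × 0.04881 = 0.09567.
Point estimate p̂₁ − p̂₂ = 0.6190 − 0.4690 = 0.1500.
0.1500 ± 0.09567 → (0.0543, 0.2457).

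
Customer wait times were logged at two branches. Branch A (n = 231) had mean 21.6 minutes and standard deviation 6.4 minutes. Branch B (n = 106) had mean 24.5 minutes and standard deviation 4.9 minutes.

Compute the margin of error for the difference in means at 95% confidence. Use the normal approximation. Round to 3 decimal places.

1.246

Standard errors of each mean: 6.4/√231 = 0.4211 and 4.9/√106 = 0.4759.
SE(x̄₁ − x̄₂) = √(0.4211² + 0.4759²) = 0.6355 for independent samples with unequal variances.
With z* = 1.960, the margin is 1.960 × 0.6355 = 1.2456.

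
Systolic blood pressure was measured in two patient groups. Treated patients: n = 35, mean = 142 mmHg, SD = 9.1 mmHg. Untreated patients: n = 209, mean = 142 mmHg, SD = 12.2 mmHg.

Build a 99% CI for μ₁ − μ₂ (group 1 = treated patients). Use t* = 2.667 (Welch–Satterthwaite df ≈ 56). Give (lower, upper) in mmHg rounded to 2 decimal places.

SE₁ = s₁/√n₁ = 9.1/√35 = 1.5382; SE₂ = 12.2/√209 = 0.8439.
Independent samples, unequal variances: SE_diff = √(SE₁² + SE₂²) = √(2.36605924 + 0.71216721) = 1.7545.
t* = 2.667, so margin of error = 2.667 × 1.7545 = 4.6793.
Difference in means = 142 − 142 = 0.0000.
0.0000 ± 4.6793 → (-4.68, 4.68).

(-4.68, 4.68)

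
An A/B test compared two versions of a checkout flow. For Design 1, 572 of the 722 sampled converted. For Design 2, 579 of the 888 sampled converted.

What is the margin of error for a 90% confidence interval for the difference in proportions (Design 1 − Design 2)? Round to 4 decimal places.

First, p̂₁ = 572/722 = 0.7922; p̂₂ = 579/888 = 0.6520.
The two standard errors are √(0.7922×0.2078/722) = 0.01510 and √(0.6520×0.3480/888) = 0.01598.
Because the samples are independent, SE_diff = √(0.01510² + 0.01598²) = 0.02199.
Using z* = 1.645 for 90%, ME = 1.645 × 0.02199 = 0.03617.

0.0362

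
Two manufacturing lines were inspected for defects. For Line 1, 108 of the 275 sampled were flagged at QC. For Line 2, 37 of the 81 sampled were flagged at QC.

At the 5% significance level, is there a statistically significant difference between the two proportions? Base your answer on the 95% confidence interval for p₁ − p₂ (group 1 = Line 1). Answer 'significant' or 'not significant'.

First, p̂₁ = 108/275 = 0.3927; p̂₂ = 37/81 = 0.4568.
The two standard errors are √(0.3927×0.6073/275) = 0.02945 and √(0.4568×0.5432/81) = 0.05535.
Because the samples are independent, SE_diff = √(0.02945² + 0.05535²) = 0.06270.
Using z* = 1.960 for 95%, ME = 1.960 × 0.06270 = 0.12289.
p̂₁ − p̂₂ = -0.0641; interval -0.0641 ± 0.12289 gives (-0.18699, 0.05879).
The interval (-0.18699, 0.05879) contains 0, so the difference is not significant.

not significant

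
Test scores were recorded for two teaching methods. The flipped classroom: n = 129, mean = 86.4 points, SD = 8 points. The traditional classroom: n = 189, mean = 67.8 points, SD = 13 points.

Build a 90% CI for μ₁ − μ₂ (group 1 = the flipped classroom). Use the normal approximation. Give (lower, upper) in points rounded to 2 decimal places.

(16.66, 20.54)

SE₁ = s₁/√n₁ = 8/√129 = 0.7044; SE₂ = 13/√189 = 0.9456.
Independent samples, unequal variances: SE_diff = √(SE₁² + SE₂²) = √(0.49617936 + 0.89415936) = 1.1791.
z* = 1.645, so margin of error = 1.645 × 1.1791 = 1.9396.
Difference in means = 86.4 − 67.8 = 18.6000.
18.6000 ± 1.9396 → (16.66, 20.54).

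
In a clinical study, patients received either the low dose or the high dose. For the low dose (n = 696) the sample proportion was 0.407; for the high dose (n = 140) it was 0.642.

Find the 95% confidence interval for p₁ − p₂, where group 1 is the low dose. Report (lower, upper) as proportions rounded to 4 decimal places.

(-0.3224, -0.1476)

The two standard errors are √(0.4070×0.5930/696) = 0.01862 and √(0.6420×0.3580/140) = 0.04052.
Because the samples are independent, SE_diff = √(0.01862² + 0.04052²) = 0.04459.
Using z* = 1.960 for 95%, ME = 1.960 × 0.04459 = 0.08740.
p̂₁ − p̂₂ = -0.2350; interval -0.2350 ± 0.08740 gives (-0.3224, -0.1476).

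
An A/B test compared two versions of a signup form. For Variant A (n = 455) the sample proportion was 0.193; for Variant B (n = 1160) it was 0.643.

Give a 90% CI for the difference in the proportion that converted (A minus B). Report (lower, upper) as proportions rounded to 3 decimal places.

(-0.488, -0.412)

Each SE is √(p̂(1−p̂)/n): √(0.1930·0.8070/455) = 0.01850 and √(0.6430·0.3570/1160) = 0.01407.
SE(p̂₁ − p̂₂) = √(SE₁² + SE₂²) = √(0.00034225 + 0.0001979649) = 0.02324, since the two samples are independent.
At 90% confidence z* = 1.645; margin = 1.645 × 0.02324 = 0.03823.
The difference is 0.1930 − 0.6430 = -0.4500, so the interval is -0.4500 ± 0.03823 = (-0.488, -0.412).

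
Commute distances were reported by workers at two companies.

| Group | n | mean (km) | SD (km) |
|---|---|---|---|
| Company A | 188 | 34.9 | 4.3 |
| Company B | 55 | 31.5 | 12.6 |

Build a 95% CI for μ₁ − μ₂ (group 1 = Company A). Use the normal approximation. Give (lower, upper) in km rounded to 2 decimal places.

SE₁ = s₁/√n₁ = 4.3/√188 = 0.3136; SE₂ = 12.6/√55 = 1.6990.
Independent samples, unequal variances: SE_diff = √(SE₁² + SE₂²) = √(0.09834496 + 2.886601) = 1.7277.
z* = 1.960, so margin of error = 1.960 × 1.7277 = 3.3863.
Difference in means = 34.9 − 31.5 = 3.4000.
3.4000 ± 3.3863 → (0.01, 6.79).

(0.01, 6.79)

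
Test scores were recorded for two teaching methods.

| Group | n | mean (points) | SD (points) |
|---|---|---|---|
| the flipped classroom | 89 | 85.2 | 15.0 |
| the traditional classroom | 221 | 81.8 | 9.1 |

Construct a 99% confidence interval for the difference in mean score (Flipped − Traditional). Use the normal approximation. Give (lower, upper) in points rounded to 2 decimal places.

SE₁ = s₁/√n₁ = 15.0/√89 = 1.5900; SE₂ = 9.1/√221 = 0.6121.
Independent samples, unequal variances: SE_diff = √(SE₁² + SE₂²) = √(2.5281 + 0.37466641) = 1.7038.
z* = 2.576, so margin of error = 2.576 × 1.7038 = 4.3890.
Difference in means = 85.2 − 81.8 = 3.4000.
3.4000 ± 4.3890 → (-0.99, 7.79).

(-0.99, 7.79)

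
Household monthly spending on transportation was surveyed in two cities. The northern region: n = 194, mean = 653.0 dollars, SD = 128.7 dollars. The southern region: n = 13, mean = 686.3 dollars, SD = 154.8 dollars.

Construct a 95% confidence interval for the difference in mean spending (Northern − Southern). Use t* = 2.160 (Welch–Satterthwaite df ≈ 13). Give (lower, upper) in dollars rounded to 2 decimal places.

(-128.16, 61.56)

Per-group SEs: s₁/√n₁ = 128.7/√194 = 9.2401, s₂/√n₂ = 154.8/√13 = 42.9338.
Unpooled SE of the difference: √(85.37944801 + 1843.31118244) = 43.9169.
Margin of error = t* · SE = 2.160 × 43.9169 = 94.8605.
x̄₁ − x̄₂ = 653.0 − 686.3 = -33.3000.
CI: -33.3000 ± 94.8605 = (-128.16, 61.56).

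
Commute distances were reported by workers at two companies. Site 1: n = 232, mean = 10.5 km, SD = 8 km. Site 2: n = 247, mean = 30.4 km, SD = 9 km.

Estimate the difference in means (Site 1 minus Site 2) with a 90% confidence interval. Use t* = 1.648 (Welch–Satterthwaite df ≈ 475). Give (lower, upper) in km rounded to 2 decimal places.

(-21.18, -18.62)

Per-group SEs: s₁/√n₁ = 8/√232 = 0.5252, s₂/√n₂ = 9/√247 = 0.5727.
Unpooled SE of the difference: √(0.27583504 + 0.32798529) = 0.7771.
Margin of error = t* · SE = 1.648 × 0.7771 = 1.2807.
x̄₁ − x̄₂ = 10.5 − 30.4 = -19.9000.
CI: -19.9000 ± 1.2807 = (-21.18, -18.62).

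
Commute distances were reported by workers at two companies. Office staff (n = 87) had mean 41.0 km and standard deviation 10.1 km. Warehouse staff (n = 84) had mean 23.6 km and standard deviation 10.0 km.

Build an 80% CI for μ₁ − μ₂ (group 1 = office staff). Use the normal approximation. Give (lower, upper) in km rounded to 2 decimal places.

Standard errors of each mean: 10.1/√87 = 1.0828 and 10.0/√84 = 1.0911.
SE(x̄₁ − x̄₂) = √(1.0828² + 1.0911²) = 1.5372 for independent samples with unequal variances.
With z* = 1.282, the margin is 1.282 × 1.5372 = 1.9707.
x̄₁ − x̄₂ = 41.0 − 23.6 = 17.4000; the interval is 17.4000 ± 1.9707 = (15.43, 19.37).

(15.43, 19.37)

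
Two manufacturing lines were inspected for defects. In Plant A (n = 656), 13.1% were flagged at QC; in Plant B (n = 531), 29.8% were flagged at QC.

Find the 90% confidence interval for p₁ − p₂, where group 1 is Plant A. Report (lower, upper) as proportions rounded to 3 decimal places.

(-0.206, -0.128)

The two standard errors are √(0.1310×0.8690/656) = 0.01317 and √(0.2980×0.7020/531) = 0.01985.
Because the samples are independent, SE_diff = √(0.01317² + 0.01985²) = 0.02382.
Using z* = 1.645 for 90%, ME = 1.645 × 0.02382 = 0.03918.
p̂₁ − p̂₂ = -0.1670; interval -0.1670 ± 0.03918 gives (-0.206, -0.128).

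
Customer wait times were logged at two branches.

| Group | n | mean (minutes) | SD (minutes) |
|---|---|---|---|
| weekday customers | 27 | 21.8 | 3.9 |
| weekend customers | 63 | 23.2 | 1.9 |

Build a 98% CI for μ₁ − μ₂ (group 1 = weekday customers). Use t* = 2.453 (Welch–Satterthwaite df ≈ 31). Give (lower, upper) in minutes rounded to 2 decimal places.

(-3.33, 0.53)

Per-group SEs: s₁/√n₁ = 3.9/√27 = 0.7506, s₂/√n₂ = 1.9/√63 = 0.2394.
Unpooled SE of the difference: √(0.56340036 + 0.05731236) = 0.7879.
Margin of error = t* · SE = 2.453 × 0.7879 = 1.9327.
x̄₁ − x̄₂ = 21.8 − 23.2 = -1.4000.
CI: -1.4000 ± 1.9327 = (-3.33, 0.53).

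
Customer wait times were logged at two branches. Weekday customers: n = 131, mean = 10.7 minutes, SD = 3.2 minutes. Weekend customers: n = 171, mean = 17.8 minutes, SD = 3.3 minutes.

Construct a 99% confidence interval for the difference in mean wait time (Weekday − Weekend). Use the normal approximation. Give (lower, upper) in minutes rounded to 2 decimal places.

Standard errors of each mean: 3.2/√131 = 0.2796 and 3.3/√171 = 0.2524.
SE(x̄₁ − x̄₂) = √(0.2796² + 0.2524²) = 0.3767 for independent samples with unequal variances.
With z* = 2.576, the margin is 2.576 × 0.3767 = 0.9704.
x̄₁ − x̄₂ = 10.7 − 17.8 = -7.1000; the interval is -7.1000 ± 0.9704 = (-8.07, -6.13).

(-8.07, -6.13)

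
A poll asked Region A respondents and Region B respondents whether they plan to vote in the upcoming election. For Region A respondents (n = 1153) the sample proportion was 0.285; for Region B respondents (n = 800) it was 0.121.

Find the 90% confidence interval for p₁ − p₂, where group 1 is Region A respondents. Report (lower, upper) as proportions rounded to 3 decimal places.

(0.135, 0.193)

SE₁ = √(p̂₁(1−p̂₁)/n₁) = √(0.2850·0.7150/1153) = 0.01329; SE₂ = √(0.1210·0.8790/800) = 0.01153.
Independent samples: SE of the difference = √(SE₁² + SE₂²) = √(0.0001766241 + 0.0001329409) = 0.01759.
z* for 90% confidence is 1.645, so the margin of error is 1.645 × 0.01759 = 0.02894.
Point estimate p̂₁ − p̂₂ = 0.2850 − 0.1210 = 0.1640.
0.1640 ± 0.02894 → (0.135, 0.193).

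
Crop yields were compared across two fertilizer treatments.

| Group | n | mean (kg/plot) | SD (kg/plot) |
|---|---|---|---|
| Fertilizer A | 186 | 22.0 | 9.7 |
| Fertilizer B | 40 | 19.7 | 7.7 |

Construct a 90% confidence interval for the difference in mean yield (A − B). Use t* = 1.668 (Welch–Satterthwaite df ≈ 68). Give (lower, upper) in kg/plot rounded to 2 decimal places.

(-0.05, 4.65)

Per-group SEs: s₁/√n₁ = 9.7/√186 = 0.7112, s₂/√n₂ = 7.7/√40 = 1.2175.
Unpooled SE of the difference: √(0.50580544 + 1.48230625) = 1.4100.
Margin of error = t* · SE = 1.668 × 1.4100 = 2.3519.
x̄₁ − x̄₂ = 22.0 − 19.7 = 2.3000.
CI: 2.3000 ± 2.3519 = (-0.05, 4.65).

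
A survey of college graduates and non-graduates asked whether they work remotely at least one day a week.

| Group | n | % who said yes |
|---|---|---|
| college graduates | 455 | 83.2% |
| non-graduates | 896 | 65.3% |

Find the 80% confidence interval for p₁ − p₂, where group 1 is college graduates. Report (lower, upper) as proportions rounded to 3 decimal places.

(0.149, 0.209)

The two standard errors are √(0.8320×0.1680/455) = 0.01753 and √(0.6530×0.3470/896) = 0.01590.
Because the samples are independent, SE_diff = √(0.01753² + 0.01590²) = 0.02367.
Using z* = 1.282 for 80%, ME = 1.282 × 0.02367 = 0.03034.
p̂₁ − p̂₂ = 0.1790; interval 0.1790 ± 0.03034 gives (0.149, 0.209).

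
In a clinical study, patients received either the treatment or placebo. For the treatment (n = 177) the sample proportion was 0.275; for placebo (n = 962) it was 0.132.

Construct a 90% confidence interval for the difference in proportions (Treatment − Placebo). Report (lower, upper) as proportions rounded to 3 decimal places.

The two standard errors are √(0.2750×0.7250/177) = 0.03356 and √(0.1320×0.8680/962) = 0.01091.
Because the samples are independent, SE_diff = √(0.03356² + 0.01091²) = 0.03529.
Using z* = 1.645 for 90%, ME = 1.645 × 0.03529 = 0.05805.
p̂₁ − p̂₂ = 0.1430; interval 0.1430 ± 0.05805 gives (0.085, 0.201).

(0.085, 0.201)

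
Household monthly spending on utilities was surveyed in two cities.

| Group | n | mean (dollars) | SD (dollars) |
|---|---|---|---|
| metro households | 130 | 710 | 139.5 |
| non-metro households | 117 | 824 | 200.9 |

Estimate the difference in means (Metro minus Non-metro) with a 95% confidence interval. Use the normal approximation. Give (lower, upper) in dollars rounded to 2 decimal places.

(-157.59, -70.41)

Standard errors of each mean: 139.5/√130 = 12.2350 and 200.9/√117 = 18.5732.
SE(x̄₁ − x̄₂) = √(12.2350² + 18.5732²) = 22.2409 for independent samples with unequal variances.
With z* = 1.960, the margin is 1.960 × 22.2409 = 43.5922.
x̄₁ − x̄₂ = 710 − 824 = -114.0000; the interval is -114.0000 ± 43.5922 = (-157.59, -70.41).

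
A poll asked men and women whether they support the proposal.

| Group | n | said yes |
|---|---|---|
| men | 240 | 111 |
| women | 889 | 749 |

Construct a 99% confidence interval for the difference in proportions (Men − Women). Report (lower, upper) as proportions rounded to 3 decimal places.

(-0.469, -0.291)

p̂₁ = 111/240 = 0.4625 and p̂₂ = 749/889 = 0.8425.
SE₁ = √(p̂₁(1−p̂₁)/n₁) = √(0.4625·0.5375/240) = 0.03218; SE₂ = √(0.8425·0.1575/889) = 0.01222.
Independent samples: SE of the difference = √(SE₁² + SE₂²) = √(0.0010355524 + 0.0001493284) = 0.03442.
z* for 99% confidence is 2.576, so the margin of error is 2.576 × 0.03442 = 0.08867.
Point estimate p̂₁ − p̂₂ = 0.4625 − 0.8425 = -0.3800.
-0.3800 ± 0.08867 → (-0.469, -0.291).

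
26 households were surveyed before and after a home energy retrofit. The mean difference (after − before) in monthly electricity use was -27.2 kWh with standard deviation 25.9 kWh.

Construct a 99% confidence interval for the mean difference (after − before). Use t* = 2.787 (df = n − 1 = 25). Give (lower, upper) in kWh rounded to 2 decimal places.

(-41.36, -13.04)

This is a matched-pairs design, so SE = s_d/√n = 25.9/√26 = 5.0794.
Margin = 2.787 × 5.0794 = 14.1563; the interval is -27.2 ± 14.1563 = (-41.36, -13.04).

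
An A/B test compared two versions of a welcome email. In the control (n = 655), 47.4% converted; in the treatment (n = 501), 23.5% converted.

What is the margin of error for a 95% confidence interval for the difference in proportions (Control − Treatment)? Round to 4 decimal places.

SE₁ = √(p̂₁(1−p̂₁)/n₁) = √(0.4740·0.5260/655) = 0.01951; SE₂ = √(0.2350·0.7650/501) = 0.01894.
Independent samples: SE of the difference = √(SE₁² + SE₂²) = √(0.0003806401 + 0.0003587236) = 0.02719.
z* for 95% confidence is 1.960, so the margin of error is 1.960 × 0.02719 = 0.05329.

0.0533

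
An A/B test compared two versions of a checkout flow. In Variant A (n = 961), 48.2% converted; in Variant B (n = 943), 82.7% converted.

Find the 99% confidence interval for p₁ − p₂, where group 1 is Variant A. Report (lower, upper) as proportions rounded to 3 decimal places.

The two standard errors are √(0.4820×0.5180/961) = 0.01612 and √(0.8270×0.1730/943) = 0.01232.
Because the samples are independent, SE_diff = √(0.01612² + 0.01232²) = 0.02029.
Using z* = 2.576 for 99%, ME = 2.576 × 0.02029 = 0.05227.
p̂₁ − p̂₂ = -0.3450; interval -0.3450 ± 0.05227 gives (-0.397, -0.293).

(-0.397, -0.293)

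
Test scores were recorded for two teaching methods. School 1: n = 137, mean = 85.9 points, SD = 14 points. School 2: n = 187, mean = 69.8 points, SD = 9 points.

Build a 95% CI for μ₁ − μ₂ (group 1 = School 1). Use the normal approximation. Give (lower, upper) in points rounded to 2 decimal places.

SE₁ = s₁/√n₁ = 14/√137 = 1.1961; SE₂ = 9/√187 = 0.6581.
Independent samples, unequal variances: SE_diff = √(SE₁² + SE₂²) = √(1.43065521 + 0.43309561) = 1.3652.
z* = 1.960, so margin of error = 1.960 × 1.3652 = 2.6758.
Difference in means = 85.9 − 69.8 = 16.1000.
16.1000 ± 2.6758 → (13.42, 18.78).

(13.42, 18.78)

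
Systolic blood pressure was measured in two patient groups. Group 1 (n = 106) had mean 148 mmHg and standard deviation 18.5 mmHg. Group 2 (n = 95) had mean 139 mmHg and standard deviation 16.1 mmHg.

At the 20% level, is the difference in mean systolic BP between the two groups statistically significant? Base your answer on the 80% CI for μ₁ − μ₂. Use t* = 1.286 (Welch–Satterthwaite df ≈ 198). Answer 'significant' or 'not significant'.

significant

Standard errors of each mean: 18.5/√106 = 1.7969 and 16.1/√95 = 1.6518.
SE(x̄₁ − x̄₂) = √(1.7969² + 1.6518²) = 2.4408 for independent samples with unequal variances.
With t* = 1.286, the margin is 1.286 × 2.4408 = 3.1389.
x̄₁ − x̄₂ = 148 − 139 = 9.0000; the interval is 9.0000 ± 3.1389 = (5.8611, 12.1389).
The interval (5.8611, 12.1389) does not contain 0, so the difference is significant.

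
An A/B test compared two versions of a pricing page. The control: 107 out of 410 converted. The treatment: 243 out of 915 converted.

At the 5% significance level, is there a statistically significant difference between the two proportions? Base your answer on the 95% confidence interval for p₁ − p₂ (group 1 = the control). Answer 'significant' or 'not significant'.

p̂₁ = 107/410 = 0.2610 and p̂₂ = 243/915 = 0.2656.
SE₁ = √(p̂₁(1−p̂₁)/n₁) = √(0.2610·0.7390/410) = 0.02169; SE₂ = √(0.2656·0.7344/915) = 0.01460.
Independent samples: SE of the difference = √(SE₁² + SE₂²) = √(0.0004704561 + 0.00021316) = 0.02615.
z* for 95% confidence is 1.960, so the margin of error is 1.960 × 0.02615 = 0.05125.
Point estimate p̂₁ − p̂₂ = 0.2610 − 0.2656 = -0.0046.
-0.0046 ± 0.05125 → (-0.05585, 0.04665).
The interval (-0.05585, 0.04665) contains 0, so the difference is not significant.

not significant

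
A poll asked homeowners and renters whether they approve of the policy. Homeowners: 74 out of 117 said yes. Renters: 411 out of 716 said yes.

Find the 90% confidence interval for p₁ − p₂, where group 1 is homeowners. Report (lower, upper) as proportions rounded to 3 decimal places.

(-0.021, 0.138)

First, p̂₁ = 74/117 = 0.6325; p̂₂ = 411/716 = 0.5740.
The two standard errors are √(0.6325×0.3675/117) = 0.04457 and √(0.5740×0.4260/716) = 0.01848.
Because the samples are independent, SE_diff = √(0.04457² + 0.01848²) = 0.04825.
Using z* = 1.645 for 90%, ME = 1.645 × 0.04825 = 0.07937.
p̂₁ − p̂₂ = 0.0585; interval 0.0585 ± 0.07937 gives (-0.021, 0.138).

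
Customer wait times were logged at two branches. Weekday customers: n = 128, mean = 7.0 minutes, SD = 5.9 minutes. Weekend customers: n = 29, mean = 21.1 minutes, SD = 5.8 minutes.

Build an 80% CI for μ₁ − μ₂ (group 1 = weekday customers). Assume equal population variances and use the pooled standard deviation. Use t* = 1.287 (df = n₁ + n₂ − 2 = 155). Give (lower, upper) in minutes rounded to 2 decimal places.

(-15.66, -12.54)

s_p = √[((n₁−1)s₁² + (n₂−1)s₂²)/(n₁+n₂−2)] = √[(127·5.9² + 28·5.8²)/155] = 5.8821.
SE = 5.8821·√(1/128 + 1/29) = 1.2097.
With t* = 1.287, margin = 1.287 × 1.2097 = 1.5569.
x̄₁ − x̄₂ = 7.0 − 21.1 = -14.1000; interval -14.1000 ± 1.5569 = (-15.66, -12.54).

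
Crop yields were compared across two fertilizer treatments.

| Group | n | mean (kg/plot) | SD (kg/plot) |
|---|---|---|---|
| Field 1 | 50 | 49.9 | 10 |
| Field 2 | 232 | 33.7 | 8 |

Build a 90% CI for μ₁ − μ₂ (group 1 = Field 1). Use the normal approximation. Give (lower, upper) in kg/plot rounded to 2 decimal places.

(13.72, 18.68)

Standard errors of each mean: 10/√50 = 1.4142 and 8/√232 = 0.5252.
SE(x̄₁ − x̄₂) = √(1.4142² + 0.5252²) = 1.5086 for independent samples with unequal variances.
With z* = 1.645, the margin is 1.645 × 1.5086 = 2.4816.
x̄₁ − x̄₂ = 49.9 − 33.7 = 16.2000; the interval is 16.2000 ± 2.4816 = (13.72, 18.68).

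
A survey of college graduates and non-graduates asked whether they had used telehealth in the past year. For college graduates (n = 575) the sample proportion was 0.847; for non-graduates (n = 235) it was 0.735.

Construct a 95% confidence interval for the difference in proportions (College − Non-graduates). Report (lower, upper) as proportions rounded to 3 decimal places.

(0.048, 0.176)

Each SE is √(p̂(1−p̂)/n): √(0.8470·0.1530/575) = 0.01501 and √(0.7350·0.2650/235) = 0.02879.
SE(p̂₁ − p̂₂) = √(SE₁² + SE₂²) = √(0.0002253001 + 0.0008288641) = 0.03247, since the two samples are independent.
At 95% confidence z* = 1.960; margin = 1.960 × 0.03247 = 0.06364.
The difference is 0.8470 − 0.7350 = 0.1120, so the interval is 0.1120 ± 0.06364 = (0.048, 0.176).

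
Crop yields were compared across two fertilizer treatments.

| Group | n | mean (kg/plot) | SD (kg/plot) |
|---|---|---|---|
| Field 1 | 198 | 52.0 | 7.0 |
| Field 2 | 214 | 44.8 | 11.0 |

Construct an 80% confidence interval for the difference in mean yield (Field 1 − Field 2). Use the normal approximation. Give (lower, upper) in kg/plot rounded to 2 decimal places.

SE₁ = s₁/√n₁ = 7.0/√198 = 0.4975; SE₂ = 11.0/√214 = 0.7519.
Independent samples, unequal variances: SE_diff = √(SE₁² + SE₂²) = √(0.24750625 + 0.56535361) = 0.9016.
z* = 1.282, so margin of error = 1.282 × 0.9016 = 1.1559.
Difference in means = 52.0 − 44.8 = 7.2000.
7.2000 ± 1.1559 → (6.04, 8.36).

(6.04, 8.36)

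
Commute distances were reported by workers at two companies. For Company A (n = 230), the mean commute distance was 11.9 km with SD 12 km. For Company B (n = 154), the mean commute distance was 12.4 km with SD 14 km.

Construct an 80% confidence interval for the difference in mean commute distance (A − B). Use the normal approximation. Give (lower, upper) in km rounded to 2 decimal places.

SE₁ = s₁/√n₁ = 12/√230 = 0.7913; SE₂ = 14/√154 = 1.1282.
Independent samples, unequal variances: SE_diff = √(SE₁² + SE₂²) = √(0.62615569 + 1.27283524) = 1.3780.
z* = 1.282, so margin of error = 1.282 × 1.3780 = 1.7666.
Difference in means = 11.9 − 12.4 = -0.5000.
-0.5000 ± 1.7666 → (-2.27, 1.27).

(-2.27, 1.27)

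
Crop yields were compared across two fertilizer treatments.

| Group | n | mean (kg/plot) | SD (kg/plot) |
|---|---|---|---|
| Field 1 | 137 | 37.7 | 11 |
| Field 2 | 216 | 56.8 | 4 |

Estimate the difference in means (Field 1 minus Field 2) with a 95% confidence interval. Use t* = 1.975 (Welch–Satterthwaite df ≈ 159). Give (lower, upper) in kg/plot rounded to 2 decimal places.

Standard errors of each mean: 11/√137 = 0.9398 and 4/√216 = 0.2722.
SE(x̄₁ − x̄₂) = √(0.9398² + 0.2722²) = 0.9784 for independent samples with unequal variances.
With t* = 1.975, the margin is 1.975 × 0.9784 = 1.9323.
x̄₁ − x̄₂ = 37.7 − 56.8 = -19.1000; the interval is -19.1000 ± 1.9323 = (-21.03, -17.17).

(-21.03, -17.17)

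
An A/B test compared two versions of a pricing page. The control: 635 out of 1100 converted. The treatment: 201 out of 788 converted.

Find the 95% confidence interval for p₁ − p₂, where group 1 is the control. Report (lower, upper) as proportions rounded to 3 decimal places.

Sample proportions: 635/1100 = 0.5773, 201/788 = 0.2551.
Each SE is √(p̂(1−p̂)/n): √(0.5773·0.4227/1100) = 0.01489 and √(0.2551·0.7449/788) = 0.01553.
SE(p̂₁ − p̂₂) = √(SE₁² + SE₂²) = √(0.0002217121 + 0.0002411809) = 0.02151, since the two samples are independent.
At 95% confidence z* = 1.960; margin = 1.960 × 0.02151 = 0.04216.
The difference is 0.5773 − 0.2551 = 0.3222, so the interval is 0.3222 ± 0.04216 = (0.280, 0.364).

(0.280, 0.364)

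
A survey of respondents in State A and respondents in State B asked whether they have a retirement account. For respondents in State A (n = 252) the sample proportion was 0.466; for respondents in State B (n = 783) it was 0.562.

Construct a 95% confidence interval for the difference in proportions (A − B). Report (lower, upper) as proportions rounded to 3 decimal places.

The two standard errors are √(0.4660×0.5340/252) = 0.03142 and √(0.5620×0.4380/783) = 0.01773.
Because the samples are independent, SE_diff = √(0.03142² + 0.01773²) = 0.03608.
Using z* = 1.960 for 95%, ME = 1.960 × 0.03608 = 0.07072.
p̂₁ − p̂₂ = -0.0960; interval -0.0960 ± 0.07072 gives (-0.167, -0.025).

(-0.167, -0.025)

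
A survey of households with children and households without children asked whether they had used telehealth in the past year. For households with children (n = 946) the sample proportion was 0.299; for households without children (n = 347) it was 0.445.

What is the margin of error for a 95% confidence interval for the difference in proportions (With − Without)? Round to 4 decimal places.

0.0599

The two standard errors are √(0.2990×0.7010/946) = 0.01489 and √(0.4450×0.5550/347) = 0.02668.
Because the samples are independent, SE_diff = √(0.01489² + 0.02668²) = 0.03055.
Using z* = 1.960 for 95%, ME = 1.960 × 0.03055 = 0.05988.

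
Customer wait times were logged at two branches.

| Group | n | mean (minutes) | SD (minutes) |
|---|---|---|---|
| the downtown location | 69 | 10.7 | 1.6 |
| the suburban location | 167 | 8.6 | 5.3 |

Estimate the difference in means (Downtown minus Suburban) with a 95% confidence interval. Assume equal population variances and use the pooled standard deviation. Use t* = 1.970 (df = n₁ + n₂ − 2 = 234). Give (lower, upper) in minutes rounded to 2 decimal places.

(0.82, 3.38)

s_p = √[((n₁−1)s₁² + (n₂−1)s₂²)/(n₁+n₂−2)] = √[(68·1.6² + 166·5.3²)/234] = 4.5465.
SE = 4.5465·√(1/69 + 1/167) = 0.6507.
With t* = 1.970, margin = 1.970 × 0.6507 = 1.2819.
x̄₁ − x̄₂ = 10.7 − 8.6 = 2.1000; interval 2.1000 ± 1.2819 = (0.82, 3.38).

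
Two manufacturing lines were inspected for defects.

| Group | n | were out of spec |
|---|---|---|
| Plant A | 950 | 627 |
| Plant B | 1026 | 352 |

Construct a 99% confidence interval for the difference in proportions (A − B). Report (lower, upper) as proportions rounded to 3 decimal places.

Sample proportions: 627/950 = 0.6600, 352/1026 = 0.3431.
Each SE is √(p̂(1−p̂)/n): √(0.6600·0.3400/950) = 0.01537 and √(0.3431·0.6569/1026) = 0.01482.
SE(p̂₁ − p̂₂) = √(SE₁² + SE₂²) = √(0.0002362369 + 0.0002196324) = 0.02135, since the two samples are independent.
At 99% confidence z* = 2.576; margin = 2.576 × 0.02135 = 0.05500.
The difference is 0.6600 − 0.3431 = 0.3169, so the interval is 0.3169 ± 0.05500 = (0.262, 0.372).

(0.262, 0.372)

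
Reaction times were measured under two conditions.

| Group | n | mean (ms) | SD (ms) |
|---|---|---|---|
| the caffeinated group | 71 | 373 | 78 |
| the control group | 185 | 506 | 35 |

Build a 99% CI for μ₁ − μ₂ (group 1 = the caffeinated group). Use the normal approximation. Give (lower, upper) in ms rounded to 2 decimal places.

SE₁ = s₁/√n₁ = 78/√71 = 9.2569; SE₂ = 35/√185 = 2.5733.
Independent samples, unequal variances: SE_diff = √(SE₁² + SE₂²) = √(85.69019761 + 6.62187289) = 9.6079.
z* = 2.576, so margin of error = 2.576 × 9.6079 = 24.7500.
Difference in means = 373 − 506 = -133.0000.
-133.0000 ± 24.7500 → (-157.75, -108.25).

(-157.75, -108.25)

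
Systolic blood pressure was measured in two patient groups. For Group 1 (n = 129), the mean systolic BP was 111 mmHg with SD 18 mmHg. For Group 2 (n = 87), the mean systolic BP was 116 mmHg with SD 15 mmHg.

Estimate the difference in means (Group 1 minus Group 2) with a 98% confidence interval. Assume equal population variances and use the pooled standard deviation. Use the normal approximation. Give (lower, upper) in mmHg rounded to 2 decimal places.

Pooled variance s_p² = [128·18² + 86·15²] / (129+87−2) = 284.2150, so s_p = 16.8587.
SE_diff = s_p·√(1/n₁ + 1/n₂) = 16.8587·√(1/129 + 1/87) = 2.3388.
z* = 2.326; margin = 2.326 × 2.3388 = 5.4400.
Difference = 111 − 116 = -5.0000.
-5.0000 ± 5.4400 → (-10.44, 0.44).

(-10.44, 0.44)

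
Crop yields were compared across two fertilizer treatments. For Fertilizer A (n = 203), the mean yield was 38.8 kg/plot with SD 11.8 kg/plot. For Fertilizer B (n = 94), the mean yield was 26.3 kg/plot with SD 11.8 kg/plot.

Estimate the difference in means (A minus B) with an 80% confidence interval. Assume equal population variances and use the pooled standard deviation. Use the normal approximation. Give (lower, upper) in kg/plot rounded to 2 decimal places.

Pooled variance s_p² = [202·11.8² + 93·11.8²] / (203+94−2) = 139.2400, so s_p = 11.8000.
SE_diff = s_p·√(1/n₁ + 1/n₂) = 11.8000·√(1/203 + 1/94) = 1.4721.
z* = 1.282; margin = 1.282 × 1.4721 = 1.8872.
Difference = 38.8 − 26.3 = 12.5000.
12.5000 ± 1.8872 → (10.61, 14.39).

(10.61, 14.39)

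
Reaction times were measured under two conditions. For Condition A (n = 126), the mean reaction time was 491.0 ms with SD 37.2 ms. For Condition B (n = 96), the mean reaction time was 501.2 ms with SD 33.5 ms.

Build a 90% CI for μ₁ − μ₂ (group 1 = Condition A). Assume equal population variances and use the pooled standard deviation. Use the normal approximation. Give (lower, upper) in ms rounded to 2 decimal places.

(-18.14, -2.26)

s_p = √[((n₁−1)s₁² + (n₂−1)s₂²)/(n₁+n₂−2)] = √[(125·37.2² + 95·33.5²)/220] = 35.6494.
SE = 35.6494·√(1/126 + 1/96) = 4.8296.
With z* = 1.645, margin = 1.645 × 4.8296 = 7.9447.
x̄₁ − x̄₂ = 491.0 − 501.2 = -10.2000; interval -10.2000 ± 7.9447 = (-18.14, -2.26).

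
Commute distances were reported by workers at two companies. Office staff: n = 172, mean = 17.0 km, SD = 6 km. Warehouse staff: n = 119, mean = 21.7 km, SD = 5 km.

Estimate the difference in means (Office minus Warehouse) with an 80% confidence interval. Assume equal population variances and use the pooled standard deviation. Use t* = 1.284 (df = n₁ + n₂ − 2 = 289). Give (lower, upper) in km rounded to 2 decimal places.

Pooled variance s_p² = [171·6² + 118·5²] / (172+119−2) = 31.5087, so s_p = 5.6133.
SE_diff = s_p·√(1/n₁ + 1/n₂) = 5.6133·√(1/172 + 1/119) = 0.6693.
t* = 1.284; margin = 1.284 × 0.6693 = 0.8594.
Difference = 17.0 − 21.7 = -4.7000.
-4.7000 ± 0.8594 → (-5.56, -3.84).

(-5.56, -3.84)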